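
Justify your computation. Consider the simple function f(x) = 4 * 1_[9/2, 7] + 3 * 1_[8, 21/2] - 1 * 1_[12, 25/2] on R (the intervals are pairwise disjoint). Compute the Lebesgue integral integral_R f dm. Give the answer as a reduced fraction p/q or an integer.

For a simple function f = sum_i c_i * 1_{A_i} with disjoint A_i,
  integral f dm = sum_i c_i * m(A_i).
Lengths of the A_i:
  m(A_1) = 7 - 9/2 = 5/2.
  m(A_2) = 21/2 - 8 = 5/2.
  m(A_3) = 25/2 - 12 = 1/2.
Contributions c_i * m(A_i):
  (4) * (5/2) = 10.
  (3) * (5/2) = 15/2.
  (-1) * (1/2) = -1/2.
Total: 10 + 15/2 - 1/2 = 17.

17


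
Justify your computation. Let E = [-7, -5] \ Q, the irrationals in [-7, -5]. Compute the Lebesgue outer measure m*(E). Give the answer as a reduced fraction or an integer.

The interval I = [-7, -5] has m(I) = -5 - (-7) = 2 (endpoints are measure-zero, so open/closed/half-open agree). Write I = (I cap Q) u (I \ Q). The rationals in I are countable, so m*(I cap Q) = 0 (cover each rational by intervals whose total length is arbitrarily small). By countable subadditivity m*(I) <= m*(I cap Q) + m*(I \ Q), hence m*(I \ Q) >= m(I) = 2. The reverse inequality m*(I \ Q) <= m*(I) = 2 is trivial since (I \ Q) is a subset of I. Therefore m*(I \ Q) = 2.

2


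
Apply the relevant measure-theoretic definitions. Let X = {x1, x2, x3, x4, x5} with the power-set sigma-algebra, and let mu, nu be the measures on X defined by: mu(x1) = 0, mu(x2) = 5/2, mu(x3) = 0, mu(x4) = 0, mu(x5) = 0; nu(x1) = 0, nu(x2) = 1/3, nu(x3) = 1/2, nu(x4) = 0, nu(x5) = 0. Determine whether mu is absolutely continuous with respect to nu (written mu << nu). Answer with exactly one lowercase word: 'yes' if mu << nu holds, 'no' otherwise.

mu << nu means: every nu-null measurable set is also mu-null; equivalently, for every atom x, if nu({x}) = 0 then mu({x}) = 0.
Checking each atom:
  x1: nu = 0, mu = 0 -> consistent with mu << nu.
  x2: nu = 1/3 > 0 -> no constraint.
  x3: nu = 1/2 > 0 -> no constraint.
  x4: nu = 0, mu = 0 -> consistent with mu << nu.
  x5: nu = 0, mu = 0 -> consistent with mu << nu.
No atom violates the condition. Therefore mu << nu.

yes


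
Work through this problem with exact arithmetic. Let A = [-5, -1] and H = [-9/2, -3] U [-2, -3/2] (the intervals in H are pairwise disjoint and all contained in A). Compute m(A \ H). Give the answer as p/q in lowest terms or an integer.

The ambient interval has length m(A) = -1 - (-5) = 4.
Since the holes are disjoint and sit inside A, by finite additivity
  m(H) = sum_i (b_i - a_i), and m(A \ H) = m(A) - m(H).
Computing the hole measures:
  m(H_1) = -3 - (-9/2) = 3/2.
  m(H_2) = -3/2 - (-2) = 1/2.
Summed: m(H) = 3/2 + 1/2 = 2.
So m(A \ H) = 4 - 2 = 2.

2


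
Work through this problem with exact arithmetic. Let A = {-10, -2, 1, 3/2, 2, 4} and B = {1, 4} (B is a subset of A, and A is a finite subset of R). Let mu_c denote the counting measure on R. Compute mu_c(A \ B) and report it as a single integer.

Counting measure assigns mu_c(E) = |E| (number of elements) when E is finite. For B subset A, A \ B is the set of elements of A not in B, so |A \ B| = |A| - |B|.
|A| = 6, |B| = 2, so mu_c(A \ B) = 6 - 2 = 4.

4


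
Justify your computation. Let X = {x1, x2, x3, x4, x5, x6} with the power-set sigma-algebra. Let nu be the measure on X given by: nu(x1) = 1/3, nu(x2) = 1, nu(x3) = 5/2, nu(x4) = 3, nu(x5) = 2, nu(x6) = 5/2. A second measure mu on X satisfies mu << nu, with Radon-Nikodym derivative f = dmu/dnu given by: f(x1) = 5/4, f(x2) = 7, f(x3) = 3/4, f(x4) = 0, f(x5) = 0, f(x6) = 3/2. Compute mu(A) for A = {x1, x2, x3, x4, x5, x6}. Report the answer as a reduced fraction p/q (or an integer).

By the defining property of the Radon-Nikodym derivative, for every measurable set A,
  mu(A) = integral_A f dnu.
Since nu is a discrete measure concentrated on the atoms of X, the integral over A reduces to the sum
  mu(A) = sum_{x in A} f(x) * nu({x}).
Computing each term:
  x1: f(x1) * nu(x1) = 5/4 * 1/3 = 5/12.
  x2: f(x2) * nu(x2) = 7 * 1 = 7.
  x3: f(x3) * nu(x3) = 3/4 * 5/2 = 15/8.
  x4: f(x4) * nu(x4) = 0 * 3 = 0.
  x5: f(x5) * nu(x5) = 0 * 2 = 0.
  x6: f(x6) * nu(x6) = 3/2 * 5/2 = 15/4.
Summing: mu(A) = 5/12 + 7 + 15/8 + 0 + 0 + 15/4 = 313/24.

313/24


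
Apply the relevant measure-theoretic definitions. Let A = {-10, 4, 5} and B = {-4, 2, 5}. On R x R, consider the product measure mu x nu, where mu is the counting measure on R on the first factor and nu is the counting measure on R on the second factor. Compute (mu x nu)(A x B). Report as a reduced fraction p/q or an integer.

For a measurable rectangle A x B, the product measure satisfies
  (mu x nu)(A x B) = mu(A) * nu(B).
  mu(A) = 3.
  nu(B) = 3.
  (mu x nu)(A x B) = 3 * 3 = 9.

9


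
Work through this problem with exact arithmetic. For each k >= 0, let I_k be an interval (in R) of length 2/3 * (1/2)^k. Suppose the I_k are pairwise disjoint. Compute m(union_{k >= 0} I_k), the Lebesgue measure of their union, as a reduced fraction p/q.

By countable additivity of the Lebesgue measure on pairwise disjoint measurable sets,
  m(union_{k >= 0} I_k) = sum_{k >= 0} m(I_k) = sum_{k >= 0} a * r^k,
  with a = 2/3 and r = 1/2.
Since 0 < r = 1/2 < 1, the geometric series converges:
  sum_{k >= 0} a * r^k = a / (1 - r).
  = 2/3 / (1 - 1/2)
  = 2/3 / (1/2)
  = 4/3.

4/3


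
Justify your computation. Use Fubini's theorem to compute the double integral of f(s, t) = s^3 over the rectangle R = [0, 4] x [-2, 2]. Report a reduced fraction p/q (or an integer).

f(s, t) is a tensor product of a function of s and a function of t, and both factors are bounded continuous (hence Lebesgue integrable) on the rectangle, so Fubini's theorem applies:
  integral_R f d(m x m) = (integral_a1^b1 s^3 ds) * (integral_a2^b2 1 dt).
Inner integral in s: integral_{0}^{4} s^3 ds = (4^4 - 0^4)/4
  = 64.
Inner integral in t: integral_{-2}^{2} 1 dt = (2^1 - (-2)^1)/1
  = 4.
Product: (64) * (4) = 256.

256


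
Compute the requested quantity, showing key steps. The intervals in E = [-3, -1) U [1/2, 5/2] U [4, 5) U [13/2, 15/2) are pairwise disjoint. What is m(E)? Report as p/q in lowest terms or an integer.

For pairwise disjoint intervals, m(union_i I_i) = sum_i m(I_i),
and m is invariant under swapping open/closed endpoints (single points have measure 0).
So m(E) = sum_i (b_i - a_i).
  I_1 has length -1 - (-3) = 2.
  I_2 has length 5/2 - 1/2 = 2.
  I_3 has length 5 - 4 = 1.
  I_4 has length 15/2 - 13/2 = 1.
Summing:
  m(E) = 2 + 2 + 1 + 1 = 6.

6


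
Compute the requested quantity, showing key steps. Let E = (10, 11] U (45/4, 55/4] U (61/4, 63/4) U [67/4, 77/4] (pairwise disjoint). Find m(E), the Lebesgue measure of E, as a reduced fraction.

For pairwise disjoint intervals, m(union_i I_i) = sum_i m(I_i),
and m is invariant under swapping open/closed endpoints (single points have measure 0).
So m(E) = sum_i (b_i - a_i).
  I_1 has length 11 - 10 = 1.
  I_2 has length 55/4 - 45/4 = 5/2.
  I_3 has length 63/4 - 61/4 = 1/2.
  I_4 has length 77/4 - 67/4 = 5/2.
Summing:
  m(E) = 1 + 5/2 + 1/2 + 5/2 = 13/2.

13/2


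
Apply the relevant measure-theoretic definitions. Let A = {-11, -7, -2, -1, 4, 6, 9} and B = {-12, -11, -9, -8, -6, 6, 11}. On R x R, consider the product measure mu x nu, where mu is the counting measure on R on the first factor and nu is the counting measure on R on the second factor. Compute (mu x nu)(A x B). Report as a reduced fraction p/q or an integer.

For a measurable rectangle A x B, the product measure satisfies
  (mu x nu)(A x B) = mu(A) * nu(B).
  mu(A) = 7.
  nu(B) = 7.
  (mu x nu)(A x B) = 7 * 7 = 49.

49


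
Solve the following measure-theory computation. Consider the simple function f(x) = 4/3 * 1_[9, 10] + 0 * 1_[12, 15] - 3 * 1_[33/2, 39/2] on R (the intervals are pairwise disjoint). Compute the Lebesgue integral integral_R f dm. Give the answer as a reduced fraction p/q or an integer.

For a simple function f = sum_i c_i * 1_{A_i} with disjoint A_i,
  integral f dm = sum_i c_i * m(A_i).
Lengths of the A_i:
  m(A_1) = 10 - 9 = 1.
  m(A_2) = 15 - 12 = 3.
  m(A_3) = 39/2 - 33/2 = 3.
Contributions c_i * m(A_i):
  (4/3) * (1) = 4/3.
  (0) * (3) = 0.
  (-3) * (3) = -9.
Total: 4/3 + 0 - 9 = -23/3.

-23/3


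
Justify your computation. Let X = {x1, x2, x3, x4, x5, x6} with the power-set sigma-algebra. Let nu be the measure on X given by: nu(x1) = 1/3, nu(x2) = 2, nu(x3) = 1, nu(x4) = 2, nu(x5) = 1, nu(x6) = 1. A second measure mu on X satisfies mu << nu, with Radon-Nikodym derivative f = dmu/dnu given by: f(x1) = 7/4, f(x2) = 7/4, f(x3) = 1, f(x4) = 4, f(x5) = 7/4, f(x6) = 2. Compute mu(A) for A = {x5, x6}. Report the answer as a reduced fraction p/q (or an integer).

By the defining property of the Radon-Nikodym derivative, for every measurable set A,
  mu(A) = integral_A f dnu.
Since nu is a discrete measure concentrated on the atoms of X, the integral over A reduces to the sum
  mu(A) = sum_{x in A} f(x) * nu({x}).
Computing each term:
  x5: f(x5) * nu(x5) = 7/4 * 1 = 7/4.
  x6: f(x6) * nu(x6) = 2 * 1 = 2.
Summing: mu(A) = 7/4 + 2 = 15/4.

15/4


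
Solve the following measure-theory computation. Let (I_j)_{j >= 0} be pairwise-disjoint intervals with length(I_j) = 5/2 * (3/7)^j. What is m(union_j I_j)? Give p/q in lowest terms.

By countable additivity of the Lebesgue measure on pairwise disjoint measurable sets,
  m(union_{j >= 0} I_j) = sum_{j >= 0} m(I_j) = sum_{j >= 0} a * r^j,
  with a = 5/2 and r = 3/7.
Since 0 < r = 3/7 < 1, the geometric series converges:
  sum_{j >= 0} a * r^j = a / (1 - r).
  = 5/2 / (1 - 3/7)
  = 5/2 / (4/7)
  = 35/8.

35/8


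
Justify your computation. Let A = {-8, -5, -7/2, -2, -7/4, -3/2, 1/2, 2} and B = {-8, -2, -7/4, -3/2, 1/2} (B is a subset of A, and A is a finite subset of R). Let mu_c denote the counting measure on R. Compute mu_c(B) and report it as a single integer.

Counting measure assigns mu_c(E) = |E| (number of elements) when E is finite.
B has 5 element(s), so mu_c(B) = 5.

5


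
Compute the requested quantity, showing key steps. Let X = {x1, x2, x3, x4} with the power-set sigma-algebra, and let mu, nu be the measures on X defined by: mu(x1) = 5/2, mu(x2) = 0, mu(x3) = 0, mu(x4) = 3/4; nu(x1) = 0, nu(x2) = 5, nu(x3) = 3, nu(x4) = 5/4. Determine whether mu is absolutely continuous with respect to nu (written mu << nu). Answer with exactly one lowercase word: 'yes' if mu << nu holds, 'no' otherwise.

mu << nu means: every nu-null measurable set is also mu-null; equivalently, for every atom x, if nu({x}) = 0 then mu({x}) = 0.
Checking each atom:
  x1: nu = 0, mu = 5/2 > 0 -> violates mu << nu.
  x2: nu = 5 > 0 -> no constraint.
  x3: nu = 3 > 0 -> no constraint.
  x4: nu = 5/4 > 0 -> no constraint.
The atom(s) x1 violate the condition (nu = 0 but mu > 0). Therefore mu is NOT absolutely continuous w.r.t. nu.

no


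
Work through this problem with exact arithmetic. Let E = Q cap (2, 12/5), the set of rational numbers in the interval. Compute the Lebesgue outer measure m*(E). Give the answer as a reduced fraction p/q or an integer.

The set Q cap (2, 12/5) is countable (a subset of the countable set Q). Lebesgue outer measure of any countable set is 0: each singleton {q} has m*({q}) = 0, and by countable subadditivity m*(union_k {q_k}) <= sum_k m*({q_k}) = sum_k 0 = 0. The reverse inequality m*(E) >= 0 is automatic. So m*(Q cap (2, 12/5)) = 0.

0


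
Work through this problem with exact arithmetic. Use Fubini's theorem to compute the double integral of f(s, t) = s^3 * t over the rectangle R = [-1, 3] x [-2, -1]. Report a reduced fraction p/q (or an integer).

f(s, t) is a tensor product of a function of s and a function of t, and both factors are bounded continuous (hence Lebesgue integrable) on the rectangle, so Fubini's theorem applies:
  integral_R f d(m x m) = (integral_a1^b1 s^3 ds) * (integral_a2^b2 t dt).
Inner integral in s: integral_{-1}^{3} s^3 ds = (3^4 - (-1)^4)/4
  = 20.
Inner integral in t: integral_{-2}^{-1} t dt = ((-1)^2 - (-2)^2)/2
  = -3/2.
Product: (20) * (-3/2) = -30.

-30


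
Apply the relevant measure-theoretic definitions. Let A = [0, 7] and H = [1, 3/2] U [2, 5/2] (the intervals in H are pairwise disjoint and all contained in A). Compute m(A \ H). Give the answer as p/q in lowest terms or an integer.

The ambient interval has length m(A) = 7 - 0 = 7.
Since the holes are disjoint and sit inside A, by finite additivity
  m(H) = sum_i (b_i - a_i), and m(A \ H) = m(A) - m(H).
Computing the hole measures:
  m(H_1) = 3/2 - 1 = 1/2.
  m(H_2) = 5/2 - 2 = 1/2.
Summed: m(H) = 1/2 + 1/2 = 1.
So m(A \ H) = 7 - 1 = 6.

6


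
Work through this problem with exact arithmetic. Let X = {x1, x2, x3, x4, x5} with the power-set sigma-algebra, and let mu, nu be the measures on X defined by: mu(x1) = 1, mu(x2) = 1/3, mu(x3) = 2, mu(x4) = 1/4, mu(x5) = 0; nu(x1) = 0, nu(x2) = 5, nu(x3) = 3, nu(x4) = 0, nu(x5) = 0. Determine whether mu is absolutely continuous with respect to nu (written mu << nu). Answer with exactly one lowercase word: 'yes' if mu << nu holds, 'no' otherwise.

mu << nu means: every nu-null measurable set is also mu-null; equivalently, for every atom x, if nu({x}) = 0 then mu({x}) = 0.
Checking each atom:
  x1: nu = 0, mu = 1 > 0 -> violates mu << nu.
  x2: nu = 5 > 0 -> no constraint.
  x3: nu = 3 > 0 -> no constraint.
  x4: nu = 0, mu = 1/4 > 0 -> violates mu << nu.
  x5: nu = 0, mu = 0 -> consistent with mu << nu.
The atom(s) x1, x4 violate the condition (nu = 0 but mu > 0). Therefore mu is NOT absolutely continuous w.r.t. nu.

no


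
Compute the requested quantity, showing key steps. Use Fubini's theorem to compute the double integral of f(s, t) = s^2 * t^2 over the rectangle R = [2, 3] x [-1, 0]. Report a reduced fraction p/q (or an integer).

f(s, t) is a tensor product of a function of s and a function of t, and both factors are bounded continuous (hence Lebesgue integrable) on the rectangle, so Fubini's theorem applies:
  integral_R f d(m x m) = (integral_a1^b1 s^2 ds) * (integral_a2^b2 t^2 dt).
Inner integral in s: integral_{2}^{3} s^2 ds = (3^3 - 2^3)/3
  = 19/3.
Inner integral in t: integral_{-1}^{0} t^2 dt = (0^3 - (-1)^3)/3
  = 1/3.
Product: (19/3) * (1/3) = 19/9.

19/9


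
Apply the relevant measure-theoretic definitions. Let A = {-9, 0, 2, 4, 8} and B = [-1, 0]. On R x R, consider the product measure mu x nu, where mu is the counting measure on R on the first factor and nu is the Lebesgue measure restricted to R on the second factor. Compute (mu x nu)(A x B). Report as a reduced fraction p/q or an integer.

For a measurable rectangle A x B, the product measure satisfies
  (mu x nu)(A x B) = mu(A) * nu(B).
  mu(A) = 5.
  nu(B) = 1.
  (mu x nu)(A x B) = 5 * 1 = 5.

5


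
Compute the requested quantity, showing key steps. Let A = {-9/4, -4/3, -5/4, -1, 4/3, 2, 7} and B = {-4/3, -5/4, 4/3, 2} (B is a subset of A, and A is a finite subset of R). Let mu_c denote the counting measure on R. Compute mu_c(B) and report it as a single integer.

Counting measure assigns mu_c(E) = |E| (number of elements) when E is finite.
B has 4 element(s), so mu_c(B) = 4.

4


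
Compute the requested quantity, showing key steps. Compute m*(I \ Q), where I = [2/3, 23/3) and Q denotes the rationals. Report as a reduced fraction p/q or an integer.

The interval I = [2/3, 23/3) has m(I) = 23/3 - 2/3 = 7 (endpoints are measure-zero, so open/closed/half-open agree). Write I = (I cap Q) u (I \ Q). The rationals in I are countable, so m*(I cap Q) = 0 (cover each rational by intervals whose total length is arbitrarily small). By countable subadditivity m*(I) <= m*(I cap Q) + m*(I \ Q), hence m*(I \ Q) >= m(I) = 7. The reverse inequality m*(I \ Q) <= m*(I) = 7 is trivial since (I \ Q) is a subset of I. Therefore m*(I \ Q) = 7.

7


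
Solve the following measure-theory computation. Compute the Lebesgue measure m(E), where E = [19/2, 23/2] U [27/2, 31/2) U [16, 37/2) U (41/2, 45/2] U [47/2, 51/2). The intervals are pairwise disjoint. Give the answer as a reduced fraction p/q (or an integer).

For pairwise disjoint intervals, m(union_i I_i) = sum_i m(I_i),
and m is invariant under swapping open/closed endpoints (single points have measure 0).
So m(E) = sum_i (b_i - a_i).
  I_1 has length 23/2 - 19/2 = 2.
  I_2 has length 31/2 - 27/2 = 2.
  I_3 has length 37/2 - 16 = 5/2.
  I_4 has length 45/2 - 41/2 = 2.
  I_5 has length 51/2 - 47/2 = 2.
Summing:
  m(E) = 2 + 2 + 5/2 + 2 + 2 = 21/2.

21/2


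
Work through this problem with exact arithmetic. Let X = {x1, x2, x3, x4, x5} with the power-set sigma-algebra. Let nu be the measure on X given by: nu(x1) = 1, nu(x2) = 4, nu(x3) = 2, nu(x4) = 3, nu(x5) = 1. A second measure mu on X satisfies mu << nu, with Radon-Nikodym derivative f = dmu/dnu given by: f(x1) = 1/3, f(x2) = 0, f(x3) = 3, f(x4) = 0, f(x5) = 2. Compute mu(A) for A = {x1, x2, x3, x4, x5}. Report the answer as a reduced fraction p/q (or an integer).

By the defining property of the Radon-Nikodym derivative, for every measurable set A,
  mu(A) = integral_A f dnu.
Since nu is a discrete measure concentrated on the atoms of X, the integral over A reduces to the sum
  mu(A) = sum_{x in A} f(x) * nu({x}).
Computing each term:
  x1: f(x1) * nu(x1) = 1/3 * 1 = 1/3.
  x2: f(x2) * nu(x2) = 0 * 4 = 0.
  x3: f(x3) * nu(x3) = 3 * 2 = 6.
  x4: f(x4) * nu(x4) = 0 * 3 = 0.
  x5: f(x5) * nu(x5) = 2 * 1 = 2.
Summing: mu(A) = 1/3 + 0 + 6 + 0 + 2 = 25/3.

25/3


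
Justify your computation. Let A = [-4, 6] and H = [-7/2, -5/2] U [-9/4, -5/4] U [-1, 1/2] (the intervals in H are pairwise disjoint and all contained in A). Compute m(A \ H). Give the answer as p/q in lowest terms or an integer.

The ambient interval has length m(A) = 6 - (-4) = 10.
Since the holes are disjoint and sit inside A, by finite additivity
  m(H) = sum_i (b_i - a_i), and m(A \ H) = m(A) - m(H).
Computing the hole measures:
  m(H_1) = -5/2 - (-7/2) = 1.
  m(H_2) = -5/4 - (-9/4) = 1.
  m(H_3) = 1/2 - (-1) = 3/2.
Summed: m(H) = 1 + 1 + 3/2 = 7/2.
So m(A \ H) = 10 - 7/2 = 13/2.

13/2


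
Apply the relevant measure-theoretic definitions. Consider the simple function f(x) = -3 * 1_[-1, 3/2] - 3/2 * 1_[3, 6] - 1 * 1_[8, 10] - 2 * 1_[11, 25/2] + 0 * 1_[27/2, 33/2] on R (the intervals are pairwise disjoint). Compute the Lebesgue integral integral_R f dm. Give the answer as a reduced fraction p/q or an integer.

For a simple function f = sum_i c_i * 1_{A_i} with disjoint A_i,
  integral f dm = sum_i c_i * m(A_i).
Lengths of the A_i:
  m(A_1) = 3/2 - (-1) = 5/2.
  m(A_2) = 6 - 3 = 3.
  m(A_3) = 10 - 8 = 2.
  m(A_4) = 25/2 - 11 = 3/2.
  m(A_5) = 33/2 - 27/2 = 3.
Contributions c_i * m(A_i):
  (-3) * (5/2) = -15/2.
  (-3/2) * (3) = -9/2.
  (-1) * (2) = -2.
  (-2) * (3/2) = -3.
  (0) * (3) = 0.
Total: -15/2 - 9/2 - 2 - 3 + 0 = -17.

-17


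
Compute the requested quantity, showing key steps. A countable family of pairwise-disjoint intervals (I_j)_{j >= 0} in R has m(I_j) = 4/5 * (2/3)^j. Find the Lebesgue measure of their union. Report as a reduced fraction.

By countable additivity of the Lebesgue measure on pairwise disjoint measurable sets,
  m(union_{j >= 0} I_j) = sum_{j >= 0} m(I_j) = sum_{j >= 0} a * r^j,
  with a = 4/5 and r = 2/3.
Since 0 < r = 2/3 < 1, the geometric series converges:
  sum_{j >= 0} a * r^j = a / (1 - r).
  = 4/5 / (1 - 2/3)
  = 4/5 / (1/3)
  = 12/5.

12/5


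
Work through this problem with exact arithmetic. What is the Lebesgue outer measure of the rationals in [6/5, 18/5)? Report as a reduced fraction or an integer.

E = Q cap [6/5, 18/5) is a subset of Q, which is countable. Enumerate Q = {q_1, q_2, ...}; for any eps > 0, cover q_k by the open interval (q_k - eps/2^(k+1), q_k + eps/2^(k+1)), of length eps/2^k. The total cover length is sum_{k>=1} eps/2^k = eps. Hence m*(E) <= m*(Q) <= eps for every eps > 0, and since outer measure is non-negative, m*(E) = 0.

0


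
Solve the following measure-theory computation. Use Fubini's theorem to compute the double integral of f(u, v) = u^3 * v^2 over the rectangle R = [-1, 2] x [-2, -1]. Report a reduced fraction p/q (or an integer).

f(u, v) is a tensor product of a function of u and a function of v, and both factors are bounded continuous (hence Lebesgue integrable) on the rectangle, so Fubini's theorem applies:
  integral_R f d(m x m) = (integral_a1^b1 u^3 du) * (integral_a2^b2 v^2 dv).
Inner integral in u: integral_{-1}^{2} u^3 du = (2^4 - (-1)^4)/4
  = 15/4.
Inner integral in v: integral_{-2}^{-1} v^2 dv = ((-1)^3 - (-2)^3)/3
  = 7/3.
Product: (15/4) * (7/3) = 35/4.

35/4


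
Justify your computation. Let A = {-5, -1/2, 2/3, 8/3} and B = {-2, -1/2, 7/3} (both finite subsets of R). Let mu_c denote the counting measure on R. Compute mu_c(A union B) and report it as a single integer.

Counting measure on a finite set equals cardinality. By inclusion-exclusion, |A union B| = |A| + |B| - |A cap B|.
|A| = 4, |B| = 3, |A cap B| = 1.
So mu_c(A union B) = 4 + 3 - 1 = 6.

6


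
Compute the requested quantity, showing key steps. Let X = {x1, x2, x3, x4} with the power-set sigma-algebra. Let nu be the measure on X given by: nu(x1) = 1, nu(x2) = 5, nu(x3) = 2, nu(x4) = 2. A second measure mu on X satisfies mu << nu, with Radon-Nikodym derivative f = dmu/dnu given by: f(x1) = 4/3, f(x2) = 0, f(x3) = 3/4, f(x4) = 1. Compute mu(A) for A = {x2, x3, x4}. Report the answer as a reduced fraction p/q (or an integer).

By the defining property of the Radon-Nikodym derivative, for every measurable set A,
  mu(A) = integral_A f dnu.
Since nu is a discrete measure concentrated on the atoms of X, the integral over A reduces to the sum
  mu(A) = sum_{x in A} f(x) * nu({x}).
Computing each term:
  x2: f(x2) * nu(x2) = 0 * 5 = 0.
  x3: f(x3) * nu(x3) = 3/4 * 2 = 3/2.
  x4: f(x4) * nu(x4) = 1 * 2 = 2.
Summing: mu(A) = 0 + 3/2 + 2 = 7/2.

7/2


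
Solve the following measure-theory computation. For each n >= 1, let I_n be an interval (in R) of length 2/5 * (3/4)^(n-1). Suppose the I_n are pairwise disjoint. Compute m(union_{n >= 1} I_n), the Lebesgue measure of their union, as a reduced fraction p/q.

By countable additivity of the Lebesgue measure on pairwise disjoint measurable sets,
  m(union_{n >= 1} I_n) = sum_{n >= 1} m(I_n) = sum_{n >= 1} a * r^(n-1),
  with a = 2/5 and r = 3/4.
Since 0 < r = 3/4 < 1, the geometric series converges:
  sum_{n >= 1} a * r^(n-1) = a / (1 - r).
  = 2/5 / (1 - 3/4)
  = 2/5 / (1/4)
  = 8/5.

8/5


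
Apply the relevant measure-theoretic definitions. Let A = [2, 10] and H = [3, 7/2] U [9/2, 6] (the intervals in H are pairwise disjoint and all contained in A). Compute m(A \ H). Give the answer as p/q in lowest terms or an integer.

The ambient interval has length m(A) = 10 - 2 = 8.
Since the holes are disjoint and sit inside A, by finite additivity
  m(H) = sum_i (b_i - a_i), and m(A \ H) = m(A) - m(H).
Computing the hole measures:
  m(H_1) = 7/2 - 3 = 1/2.
  m(H_2) = 6 - 9/2 = 3/2.
Summed: m(H) = 1/2 + 3/2 = 2.
So m(A \ H) = 8 - 2 = 6.

6


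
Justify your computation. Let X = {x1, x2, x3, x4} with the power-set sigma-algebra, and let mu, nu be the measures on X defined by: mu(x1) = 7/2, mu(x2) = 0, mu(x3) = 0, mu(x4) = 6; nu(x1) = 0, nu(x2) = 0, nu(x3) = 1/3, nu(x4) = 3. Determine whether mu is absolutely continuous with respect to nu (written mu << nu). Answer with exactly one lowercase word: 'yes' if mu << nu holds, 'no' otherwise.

mu << nu means: every nu-null measurable set is also mu-null; equivalently, for every atom x, if nu({x}) = 0 then mu({x}) = 0.
Checking each atom:
  x1: nu = 0, mu = 7/2 > 0 -> violates mu << nu.
  x2: nu = 0, mu = 0 -> consistent with mu << nu.
  x3: nu = 1/3 > 0 -> no constraint.
  x4: nu = 3 > 0 -> no constraint.
The atom(s) x1 violate the condition (nu = 0 but mu > 0). Therefore mu is NOT absolutely continuous w.r.t. nu.

no


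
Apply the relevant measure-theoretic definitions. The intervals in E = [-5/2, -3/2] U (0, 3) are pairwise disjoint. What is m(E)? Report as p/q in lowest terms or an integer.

For pairwise disjoint intervals, m(union_i I_i) = sum_i m(I_i),
and m is invariant under swapping open/closed endpoints (single points have measure 0).
So m(E) = sum_i (b_i - a_i).
  I_1 has length -3/2 - (-5/2) = 1.
  I_2 has length 3 - 0 = 3.
Summing:
  m(E) = 1 + 3 = 4.

4


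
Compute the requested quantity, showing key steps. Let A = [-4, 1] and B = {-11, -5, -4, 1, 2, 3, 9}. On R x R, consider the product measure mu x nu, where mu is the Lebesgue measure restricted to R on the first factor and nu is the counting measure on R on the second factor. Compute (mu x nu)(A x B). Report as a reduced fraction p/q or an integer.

For a measurable rectangle A x B, the product measure satisfies
  (mu x nu)(A x B) = mu(A) * nu(B).
  mu(A) = 5.
  nu(B) = 7.
  (mu x nu)(A x B) = 5 * 7 = 35.

35


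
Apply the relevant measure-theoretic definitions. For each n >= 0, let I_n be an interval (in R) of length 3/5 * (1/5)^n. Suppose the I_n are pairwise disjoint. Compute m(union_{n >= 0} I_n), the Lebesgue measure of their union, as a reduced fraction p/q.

By countable additivity of the Lebesgue measure on pairwise disjoint measurable sets,
  m(union_{n >= 0} I_n) = sum_{n >= 0} m(I_n) = sum_{n >= 0} a * r^n,
  with a = 3/5 and r = 1/5.
Since 0 < r = 1/5 < 1, the geometric series converges:
  sum_{n >= 0} a * r^n = a / (1 - r).
  = 3/5 / (1 - 1/5)
  = 3/5 / (4/5)
  = 3/4.

3/4


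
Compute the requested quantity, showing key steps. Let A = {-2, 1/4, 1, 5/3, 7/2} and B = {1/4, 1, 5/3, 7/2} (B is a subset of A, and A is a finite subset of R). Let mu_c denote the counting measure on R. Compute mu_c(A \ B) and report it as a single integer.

Counting measure assigns mu_c(E) = |E| (number of elements) when E is finite. For B subset A, A \ B is the set of elements of A not in B, so |A \ B| = |A| - |B|.
|A| = 5, |B| = 4, so mu_c(A \ B) = 5 - 4 = 1.

1


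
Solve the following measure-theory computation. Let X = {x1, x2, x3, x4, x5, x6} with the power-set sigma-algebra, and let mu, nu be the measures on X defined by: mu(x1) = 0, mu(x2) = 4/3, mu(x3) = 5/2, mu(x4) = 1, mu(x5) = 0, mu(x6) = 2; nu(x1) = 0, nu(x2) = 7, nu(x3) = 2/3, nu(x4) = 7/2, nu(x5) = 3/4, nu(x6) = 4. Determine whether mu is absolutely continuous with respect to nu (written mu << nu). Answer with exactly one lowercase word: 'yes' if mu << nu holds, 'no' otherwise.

mu << nu means: every nu-null measurable set is also mu-null; equivalently, for every atom x, if nu({x}) = 0 then mu({x}) = 0.
Checking each atom:
  x1: nu = 0, mu = 0 -> consistent with mu << nu.
  x2: nu = 7 > 0 -> no constraint.
  x3: nu = 2/3 > 0 -> no constraint.
  x4: nu = 7/2 > 0 -> no constraint.
  x5: nu = 3/4 > 0 -> no constraint.
  x6: nu = 4 > 0 -> no constraint.
No atom violates the condition. Therefore mu << nu.

yes


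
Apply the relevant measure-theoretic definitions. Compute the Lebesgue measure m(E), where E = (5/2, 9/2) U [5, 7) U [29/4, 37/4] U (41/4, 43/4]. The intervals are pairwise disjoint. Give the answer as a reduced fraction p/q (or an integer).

For pairwise disjoint intervals, m(union_i I_i) = sum_i m(I_i),
and m is invariant under swapping open/closed endpoints (single points have measure 0).
So m(E) = sum_i (b_i - a_i).
  I_1 has length 9/2 - 5/2 = 2.
  I_2 has length 7 - 5 = 2.
  I_3 has length 37/4 - 29/4 = 2.
  I_4 has length 43/4 - 41/4 = 1/2.
Summing:
  m(E) = 2 + 2 + 2 + 1/2 = 13/2.

13/2


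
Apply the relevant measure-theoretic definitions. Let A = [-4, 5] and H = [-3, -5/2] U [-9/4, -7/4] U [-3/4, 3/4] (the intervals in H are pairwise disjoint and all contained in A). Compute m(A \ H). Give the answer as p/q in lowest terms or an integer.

The ambient interval has length m(A) = 5 - (-4) = 9.
Since the holes are disjoint and sit inside A, by finite additivity
  m(H) = sum_i (b_i - a_i), and m(A \ H) = m(A) - m(H).
Computing the hole measures:
  m(H_1) = -5/2 - (-3) = 1/2.
  m(H_2) = -7/4 - (-9/4) = 1/2.
  m(H_3) = 3/4 - (-3/4) = 3/2.
Summed: m(H) = 1/2 + 1/2 + 3/2 = 5/2.
So m(A \ H) = 9 - 5/2 = 13/2.

13/2


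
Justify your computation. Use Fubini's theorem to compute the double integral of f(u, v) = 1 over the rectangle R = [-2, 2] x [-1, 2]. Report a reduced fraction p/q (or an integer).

f(u, v) is a tensor product of a function of u and a function of v, and both factors are bounded continuous (hence Lebesgue integrable) on the rectangle, so Fubini's theorem applies:
  integral_R f d(m x m) = (integral_a1^b1 1 du) * (integral_a2^b2 1 dv).
Inner integral in u: integral_{-2}^{2} 1 du = (2^1 - (-2)^1)/1
  = 4.
Inner integral in v: integral_{-1}^{2} 1 dv = (2^1 - (-1)^1)/1
  = 3.
Product: (4) * (3) = 12.

12


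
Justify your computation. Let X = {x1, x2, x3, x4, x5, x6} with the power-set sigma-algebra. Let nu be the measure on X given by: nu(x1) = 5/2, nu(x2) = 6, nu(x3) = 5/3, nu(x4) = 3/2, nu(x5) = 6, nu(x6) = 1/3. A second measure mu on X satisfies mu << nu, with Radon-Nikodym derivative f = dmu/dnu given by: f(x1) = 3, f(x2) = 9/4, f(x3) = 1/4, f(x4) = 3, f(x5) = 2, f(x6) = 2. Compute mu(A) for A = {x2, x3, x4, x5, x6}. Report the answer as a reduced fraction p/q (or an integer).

By the defining property of the Radon-Nikodym derivative, for every measurable set A,
  mu(A) = integral_A f dnu.
Since nu is a discrete measure concentrated on the atoms of X, the integral over A reduces to the sum
  mu(A) = sum_{x in A} f(x) * nu({x}).
Computing each term:
  x2: f(x2) * nu(x2) = 9/4 * 6 = 27/2.
  x3: f(x3) * nu(x3) = 1/4 * 5/3 = 5/12.
  x4: f(x4) * nu(x4) = 3 * 3/2 = 9/2.
  x5: f(x5) * nu(x5) = 2 * 6 = 12.
  x6: f(x6) * nu(x6) = 2 * 1/3 = 2/3.
Summing: mu(A) = 27/2 + 5/12 + 9/2 + 12 + 2/3 = 373/12.

373/12


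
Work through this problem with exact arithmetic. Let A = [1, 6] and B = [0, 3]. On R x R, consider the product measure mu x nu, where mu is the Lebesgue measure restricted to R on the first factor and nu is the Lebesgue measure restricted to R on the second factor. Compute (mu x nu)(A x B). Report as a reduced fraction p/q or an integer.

For a measurable rectangle A x B, the product measure satisfies
  (mu x nu)(A x B) = mu(A) * nu(B).
  mu(A) = 5.
  nu(B) = 3.
  (mu x nu)(A x B) = 5 * 3 = 15.

15


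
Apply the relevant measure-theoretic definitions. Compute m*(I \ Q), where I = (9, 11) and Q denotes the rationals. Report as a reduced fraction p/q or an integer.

The interval I = (9, 11) has m(I) = 11 - 9 = 2 (endpoints are measure-zero, so open/closed/half-open agree). Write I = (I cap Q) u (I \ Q). The rationals in I are countable, so m*(I cap Q) = 0 (cover each rational by intervals whose total length is arbitrarily small). By countable subadditivity m*(I) <= m*(I cap Q) + m*(I \ Q), hence m*(I \ Q) >= m(I) = 2. The reverse inequality m*(I \ Q) <= m*(I) = 2 is trivial since (I \ Q) is a subset of I. Therefore m*(I \ Q) = 2.

2


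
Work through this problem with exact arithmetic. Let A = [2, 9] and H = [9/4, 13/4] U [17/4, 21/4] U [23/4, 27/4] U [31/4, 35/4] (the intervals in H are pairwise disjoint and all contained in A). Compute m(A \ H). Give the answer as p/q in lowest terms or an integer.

The ambient interval has length m(A) = 9 - 2 = 7.
Since the holes are disjoint and sit inside A, by finite additivity
  m(H) = sum_i (b_i - a_i), and m(A \ H) = m(A) - m(H).
Computing the hole measures:
  m(H_1) = 13/4 - 9/4 = 1.
  m(H_2) = 21/4 - 17/4 = 1.
  m(H_3) = 27/4 - 23/4 = 1.
  m(H_4) = 35/4 - 31/4 = 1.
Summed: m(H) = 1 + 1 + 1 + 1 = 4.
So m(A \ H) = 7 - 4 = 3.

3


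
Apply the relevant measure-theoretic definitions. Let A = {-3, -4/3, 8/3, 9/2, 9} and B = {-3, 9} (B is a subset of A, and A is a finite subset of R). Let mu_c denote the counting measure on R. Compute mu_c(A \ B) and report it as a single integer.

Counting measure assigns mu_c(E) = |E| (number of elements) when E is finite. For B subset A, A \ B is the set of elements of A not in B, so |A \ B| = |A| - |B|.
|A| = 5, |B| = 2, so mu_c(A \ B) = 5 - 2 = 3.

3


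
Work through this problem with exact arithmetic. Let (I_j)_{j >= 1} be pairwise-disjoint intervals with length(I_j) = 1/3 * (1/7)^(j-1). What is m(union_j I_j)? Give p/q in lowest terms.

By countable additivity of the Lebesgue measure on pairwise disjoint measurable sets,
  m(union_{j >= 1} I_j) = sum_{j >= 1} m(I_j) = sum_{j >= 1} a * r^(j-1),
  with a = 1/3 and r = 1/7.
Since 0 < r = 1/7 < 1, the geometric series converges:
  sum_{j >= 1} a * r^(j-1) = a / (1 - r).
  = 1/3 / (1 - 1/7)
  = 1/3 / (6/7)
  = 7/18.

7/18


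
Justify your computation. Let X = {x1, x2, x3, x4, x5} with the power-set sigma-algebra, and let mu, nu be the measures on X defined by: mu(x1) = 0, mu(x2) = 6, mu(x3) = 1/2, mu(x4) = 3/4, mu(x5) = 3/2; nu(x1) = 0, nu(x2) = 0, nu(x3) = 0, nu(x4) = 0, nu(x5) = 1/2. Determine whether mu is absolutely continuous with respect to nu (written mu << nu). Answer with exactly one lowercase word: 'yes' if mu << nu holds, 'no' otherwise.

mu << nu means: every nu-null measurable set is also mu-null; equivalently, for every atom x, if nu({x}) = 0 then mu({x}) = 0.
Checking each atom:
  x1: nu = 0, mu = 0 -> consistent with mu << nu.
  x2: nu = 0, mu = 6 > 0 -> violates mu << nu.
  x3: nu = 0, mu = 1/2 > 0 -> violates mu << nu.
  x4: nu = 0, mu = 3/4 > 0 -> violates mu << nu.
  x5: nu = 1/2 > 0 -> no constraint.
The atom(s) x2, x3, x4 violate the condition (nu = 0 but mu > 0). Therefore mu is NOT absolutely continuous w.r.t. nu.

no


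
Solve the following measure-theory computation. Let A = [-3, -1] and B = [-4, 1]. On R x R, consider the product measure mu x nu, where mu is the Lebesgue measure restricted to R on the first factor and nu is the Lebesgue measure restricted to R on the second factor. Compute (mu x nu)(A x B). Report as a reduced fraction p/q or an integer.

For a measurable rectangle A x B, the product measure satisfies
  (mu x nu)(A x B) = mu(A) * nu(B).
  mu(A) = 2.
  nu(B) = 5.
  (mu x nu)(A x B) = 2 * 5 = 10.

10


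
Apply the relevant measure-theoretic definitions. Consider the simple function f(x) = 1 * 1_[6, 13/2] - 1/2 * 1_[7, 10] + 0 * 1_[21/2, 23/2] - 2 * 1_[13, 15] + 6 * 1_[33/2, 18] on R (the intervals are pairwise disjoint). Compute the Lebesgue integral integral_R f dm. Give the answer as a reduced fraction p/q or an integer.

For a simple function f = sum_i c_i * 1_{A_i} with disjoint A_i,
  integral f dm = sum_i c_i * m(A_i).
Lengths of the A_i:
  m(A_1) = 13/2 - 6 = 1/2.
  m(A_2) = 10 - 7 = 3.
  m(A_3) = 23/2 - 21/2 = 1.
  m(A_4) = 15 - 13 = 2.
  m(A_5) = 18 - 33/2 = 3/2.
Contributions c_i * m(A_i):
  (1) * (1/2) = 1/2.
  (-1/2) * (3) = -3/2.
  (0) * (1) = 0.
  (-2) * (2) = -4.
  (6) * (3/2) = 9.
Total: 1/2 - 3/2 + 0 - 4 + 9 = 4.

4


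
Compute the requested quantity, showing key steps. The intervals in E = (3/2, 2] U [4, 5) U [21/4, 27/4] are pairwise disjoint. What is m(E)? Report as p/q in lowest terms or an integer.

For pairwise disjoint intervals, m(union_i I_i) = sum_i m(I_i),
and m is invariant under swapping open/closed endpoints (single points have measure 0).
So m(E) = sum_i (b_i - a_i).
  I_1 has length 2 - 3/2 = 1/2.
  I_2 has length 5 - 4 = 1.
  I_3 has length 27/4 - 21/4 = 3/2.
Summing:
  m(E) = 1/2 + 1 + 3/2 = 3.

3


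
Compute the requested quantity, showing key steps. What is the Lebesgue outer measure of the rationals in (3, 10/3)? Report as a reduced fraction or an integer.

E = Q cap (3, 10/3) is a subset of Q, which is countable. Enumerate Q = {q_1, q_2, ...}; for any eps > 0, cover q_k by the open interval (q_k - eps/2^(k+1), q_k + eps/2^(k+1)), of length eps/2^k. The total cover length is sum_{k>=1} eps/2^k = eps. Hence m*(E) <= m*(Q) <= eps for every eps > 0, and since outer measure is non-negative, m*(E) = 0.

0


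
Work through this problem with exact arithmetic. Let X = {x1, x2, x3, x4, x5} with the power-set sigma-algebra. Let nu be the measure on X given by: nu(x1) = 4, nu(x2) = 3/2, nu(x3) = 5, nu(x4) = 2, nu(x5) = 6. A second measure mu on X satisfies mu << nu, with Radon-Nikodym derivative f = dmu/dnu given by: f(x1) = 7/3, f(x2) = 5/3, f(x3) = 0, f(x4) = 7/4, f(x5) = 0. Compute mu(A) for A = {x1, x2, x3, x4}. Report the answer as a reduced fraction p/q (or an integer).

By the defining property of the Radon-Nikodym derivative, for every measurable set A,
  mu(A) = integral_A f dnu.
Since nu is a discrete measure concentrated on the atoms of X, the integral over A reduces to the sum
  mu(A) = sum_{x in A} f(x) * nu({x}).
Computing each term:
  x1: f(x1) * nu(x1) = 7/3 * 4 = 28/3.
  x2: f(x2) * nu(x2) = 5/3 * 3/2 = 5/2.
  x3: f(x3) * nu(x3) = 0 * 5 = 0.
  x4: f(x4) * nu(x4) = 7/4 * 2 = 7/2.
Summing: mu(A) = 28/3 + 5/2 + 0 + 7/2 = 46/3.

46/3


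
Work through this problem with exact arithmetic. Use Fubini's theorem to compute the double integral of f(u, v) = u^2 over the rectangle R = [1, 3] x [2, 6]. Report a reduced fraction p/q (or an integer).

f(u, v) is a tensor product of a function of u and a function of v, and both factors are bounded continuous (hence Lebesgue integrable) on the rectangle, so Fubini's theorem applies:
  integral_R f d(m x m) = (integral_a1^b1 u^2 du) * (integral_a2^b2 1 dv).
Inner integral in u: integral_{1}^{3} u^2 du = (3^3 - 1^3)/3
  = 26/3.
Inner integral in v: integral_{2}^{6} 1 dv = (6^1 - 2^1)/1
  = 4.
Product: (26/3) * (4) = 104/3.

104/3


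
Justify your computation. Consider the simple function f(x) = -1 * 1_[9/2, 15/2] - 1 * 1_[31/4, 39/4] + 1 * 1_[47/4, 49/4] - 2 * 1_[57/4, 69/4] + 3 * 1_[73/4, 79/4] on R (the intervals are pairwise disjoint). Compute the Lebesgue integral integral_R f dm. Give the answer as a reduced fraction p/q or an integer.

For a simple function f = sum_i c_i * 1_{A_i} with disjoint A_i,
  integral f dm = sum_i c_i * m(A_i).
Lengths of the A_i:
  m(A_1) = 15/2 - 9/2 = 3.
  m(A_2) = 39/4 - 31/4 = 2.
  m(A_3) = 49/4 - 47/4 = 1/2.
  m(A_4) = 69/4 - 57/4 = 3.
  m(A_5) = 79/4 - 73/4 = 3/2.
Contributions c_i * m(A_i):
  (-1) * (3) = -3.
  (-1) * (2) = -2.
  (1) * (1/2) = 1/2.
  (-2) * (3) = -6.
  (3) * (3/2) = 9/2.
Total: -3 - 2 + 1/2 - 6 + 9/2 = -6.

-6


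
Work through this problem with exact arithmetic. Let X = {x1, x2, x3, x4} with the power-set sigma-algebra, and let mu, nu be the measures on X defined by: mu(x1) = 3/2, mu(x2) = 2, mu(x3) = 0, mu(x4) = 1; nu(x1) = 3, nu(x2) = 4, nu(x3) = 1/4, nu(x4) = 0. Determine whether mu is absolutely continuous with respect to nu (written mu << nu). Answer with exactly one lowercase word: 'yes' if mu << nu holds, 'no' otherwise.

mu << nu means: every nu-null measurable set is also mu-null; equivalently, for every atom x, if nu({x}) = 0 then mu({x}) = 0.
Checking each atom:
  x1: nu = 3 > 0 -> no constraint.
  x2: nu = 4 > 0 -> no constraint.
  x3: nu = 1/4 > 0 -> no constraint.
  x4: nu = 0, mu = 1 > 0 -> violates mu << nu.
The atom(s) x4 violate the condition (nu = 0 but mu > 0). Therefore mu is NOT absolutely continuous w.r.t. nu.

no


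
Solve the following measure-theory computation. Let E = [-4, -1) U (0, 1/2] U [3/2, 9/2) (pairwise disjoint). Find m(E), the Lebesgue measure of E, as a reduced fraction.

For pairwise disjoint intervals, m(union_i I_i) = sum_i m(I_i),
and m is invariant under swapping open/closed endpoints (single points have measure 0).
So m(E) = sum_i (b_i - a_i).
  I_1 has length -1 - (-4) = 3.
  I_2 has length 1/2 - 0 = 1/2.
  I_3 has length 9/2 - 3/2 = 3.
Summing:
  m(E) = 3 + 1/2 + 3 = 13/2.

13/2


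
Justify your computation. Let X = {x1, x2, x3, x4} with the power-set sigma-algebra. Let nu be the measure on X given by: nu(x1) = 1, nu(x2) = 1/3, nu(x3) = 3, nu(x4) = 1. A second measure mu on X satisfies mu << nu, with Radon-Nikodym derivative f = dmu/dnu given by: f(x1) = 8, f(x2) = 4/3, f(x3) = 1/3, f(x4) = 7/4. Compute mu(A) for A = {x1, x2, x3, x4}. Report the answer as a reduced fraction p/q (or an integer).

By the defining property of the Radon-Nikodym derivative, for every measurable set A,
  mu(A) = integral_A f dnu.
Since nu is a discrete measure concentrated on the atoms of X, the integral over A reduces to the sum
  mu(A) = sum_{x in A} f(x) * nu({x}).
Computing each term:
  x1: f(x1) * nu(x1) = 8 * 1 = 8.
  x2: f(x2) * nu(x2) = 4/3 * 1/3 = 4/9.
  x3: f(x3) * nu(x3) = 1/3 * 3 = 1.
  x4: f(x4) * nu(x4) = 7/4 * 1 = 7/4.
Summing: mu(A) = 8 + 4/9 + 1 + 7/4 = 403/36.

403/36
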